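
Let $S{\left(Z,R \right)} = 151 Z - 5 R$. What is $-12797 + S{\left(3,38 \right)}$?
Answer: $-12534$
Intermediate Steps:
$S{\left(Z,R \right)} = - 5 R + 151 Z$
$-12797 + S{\left(3,38 \right)} = -12797 + \left(\left(-5\right) 38 + 151 \cdot 3\right) = -12797 + \left(-190 + 453\right) = -12797 + 263 = -12534$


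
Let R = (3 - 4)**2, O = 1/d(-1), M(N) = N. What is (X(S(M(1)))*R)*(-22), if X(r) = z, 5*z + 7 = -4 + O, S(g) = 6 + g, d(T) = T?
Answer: 264/5 ≈ 52.800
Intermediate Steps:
O = -1 (O = 1/(-1) = -1)
z = -12/5 (z = -7/5 + (-4 - 1)/5 = -7/5 + (1/5)*(-5) = -7/5 - 1 = -12/5 ≈ -2.4000)
X(r) = -12/5
R = 1 (R = (-1)**2 = 1)
(X(S(M(1)))*R)*(-22) = -12/5*1*(-22) = -12/5*(-22) = 264/5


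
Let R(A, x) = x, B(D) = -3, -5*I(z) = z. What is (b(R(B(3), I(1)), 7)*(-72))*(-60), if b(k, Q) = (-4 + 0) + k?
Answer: -18144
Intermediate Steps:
I(z) = -z/5
b(k, Q) = -4 + k
(b(R(B(3), I(1)), 7)*(-72))*(-60) = ((-4 - 1/5*1)*(-72))*(-60) = ((-4 - 1/5)*(-72))*(-60) = -21/5*(-72)*(-60) = (1512/5)*(-60) = -18144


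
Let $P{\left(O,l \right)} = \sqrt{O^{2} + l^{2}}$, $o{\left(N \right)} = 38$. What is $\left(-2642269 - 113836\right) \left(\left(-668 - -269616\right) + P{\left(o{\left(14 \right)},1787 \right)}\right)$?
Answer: $-741248927540 - 2756105 \sqrt{3194813} \approx -7.4618 \cdot 10^{11}$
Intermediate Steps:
$\left(-2642269 - 113836\right) \left(\left(-668 - -269616\right) + P{\left(o{\left(14 \right)},1787 \right)}\right) = \left(-2642269 - 113836\right) \left(\left(-668 - -269616\right) + \sqrt{38^{2} + 1787^{2}}\right) = - 2756105 \left(\left(-668 + 269616\right) + \sqrt{1444 + 3193369}\right) = - 2756105 \left(268948 + \sqrt{3194813}\right) = -741248927540 - 2756105 \sqrt{3194813}$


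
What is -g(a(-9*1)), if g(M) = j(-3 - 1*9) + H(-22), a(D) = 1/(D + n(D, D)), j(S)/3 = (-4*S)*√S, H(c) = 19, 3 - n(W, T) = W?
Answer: -19 - 288*I*√3 ≈ -19.0 - 498.83*I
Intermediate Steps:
n(W, T) = 3 - W
j(S) = -12*S^(3/2) (j(S) = 3*((-4*S)*√S) = 3*(-4*S^(3/2)) = -12*S^(3/2))
a(D) = ⅓ (a(D) = 1/(D + (3 - D)) = 1/3 = ⅓)
g(M) = 19 + 288*I*√3 (g(M) = -12*(-3 - 1*9)^(3/2) + 19 = -12*(-3 - 9)^(3/2) + 19 = -(-288)*I*√3 + 19 = 288*I*√3 + 19 = 19 + 288*I*√3)
-g(a(-9*1)) = -(19 + 288*I*√3) = -19 - 288*I*√3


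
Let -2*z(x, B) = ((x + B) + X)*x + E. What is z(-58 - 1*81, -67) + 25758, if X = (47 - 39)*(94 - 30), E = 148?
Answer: 46951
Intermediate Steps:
X = 512 (X = 8*64 = 512)
z(x, B) = -74 - x*(512 + B + x)/2 (z(x, B) = -(((x + B) + 512)*x + 148)/2 = -(((B + x) + 512)*x + 148)/2 = -((512 + B + x)*x + 148)/2 = -(x*(512 + B + x) + 148)/2 = -(148 + x*(512 + B + x))/2 = -74 - x*(512 + B + x)/2)
z(-58 - 1*81, -67) + 25758 = (-74 - 256*(-58 - 1*81) - (-58 - 1*81)**2/2 - 1/2*(-67)*(-58 - 1*81)) + 25758 = (-74 - 256*(-58 - 81) - (-58 - 81)**2/2 - 1/2*(-67)*(-58 - 81)) + 25758 = (-74 - 256*(-139) - 1/2*(-139)**2 - 1/2*(-67)*(-139)) + 25758 = (-74 + 35584 - 1/2*19321 - 9313/2) + 25758 = (-74 + 35584 - 19321/2 - 9313/2) + 25758 = 21193 + 25758 = 46951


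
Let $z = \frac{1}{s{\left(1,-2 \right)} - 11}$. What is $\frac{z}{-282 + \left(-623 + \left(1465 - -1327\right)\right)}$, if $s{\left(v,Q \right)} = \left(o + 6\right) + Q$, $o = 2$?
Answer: $- \frac{1}{9435} \approx -0.00010599$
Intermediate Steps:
$s{\left(v,Q \right)} = 8 + Q$ ($s{\left(v,Q \right)} = \left(2 + 6\right) + Q = 8 + Q$)
$z = - \frac{1}{5}$ ($z = \frac{1}{\left(8 - 2\right) - 11} = \frac{1}{6 - 11} = \frac{1}{-5} = - \frac{1}{5} \approx -0.2$)
$\frac{z}{-282 + \left(-623 + \left(1465 - -1327\right)\right)} = - \frac{1}{5 \left(-282 + \left(-623 + \left(1465 - -1327\right)\right)\right)} = - \frac{1}{5 \left(-282 + \left(-623 + \left(1465 + 1327\right)\right)\right)} = - \frac{1}{5 \left(-282 + \left(-623 + 2792\right)\right)} = - \frac{1}{5 \left(-282 + 2169\right)} = - \frac{1}{5 \cdot 1887} = \left(- \frac{1}{5}\right) \frac{1}{1887} = - \frac{1}{9435}$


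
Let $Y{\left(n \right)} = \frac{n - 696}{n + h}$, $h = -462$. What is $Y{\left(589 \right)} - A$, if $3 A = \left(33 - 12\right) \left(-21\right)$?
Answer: $\frac{18562}{127} \approx 146.16$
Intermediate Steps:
$A = -147$ ($A = \frac{\left(33 - 12\right) \left(-21\right)}{3} = \frac{21 \left(-21\right)}{3} = \frac{1}{3} \left(-441\right) = -147$)
$Y{\left(n \right)} = \frac{-696 + n}{-462 + n}$ ($Y{\left(n \right)} = \frac{n - 696}{n - 462} = \frac{-696 + n}{-462 + n}$)
$Y{\left(589 \right)} - A = \frac{-696 + 589}{-462 + 589} - -147 = \frac{1}{127} \left(-107\right) + 147 = - \frac{107}{127} + 147 = \frac{18562}{127}$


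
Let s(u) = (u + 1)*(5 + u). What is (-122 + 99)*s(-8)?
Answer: -483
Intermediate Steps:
s(u) = (1 + u)*(5 + u)
(-122 + 99)*s(-8) = (-122 + 99)*(5 + (-8)² + 6*(-8)) = -23*(5 + 64 - 48) = -23*21 = -483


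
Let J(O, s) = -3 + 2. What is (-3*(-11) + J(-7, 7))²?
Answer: 1024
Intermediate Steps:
J(O, s) = -1
(-3*(-11) + J(-7, 7))² = (-3*(-11) - 1)² = (33 - 1)² = 32² = 1024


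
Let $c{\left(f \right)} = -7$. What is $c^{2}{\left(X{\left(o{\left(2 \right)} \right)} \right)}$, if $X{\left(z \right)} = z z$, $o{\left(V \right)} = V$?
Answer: $49$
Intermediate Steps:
$X{\left(z \right)} = z^{2}$
$c^{2}{\left(X{\left(o{\left(2 \right)} \right)} \right)} = \left(-7\right)^{2} = 49$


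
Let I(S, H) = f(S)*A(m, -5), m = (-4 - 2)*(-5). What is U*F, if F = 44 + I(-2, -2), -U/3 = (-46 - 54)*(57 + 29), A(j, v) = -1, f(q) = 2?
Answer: 1083600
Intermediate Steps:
m = 30 (m = -6*(-5) = 30)
U = 25800 (U = -3*(-46 - 54)*(57 + 29) = -(-300)*86 = -3*(-8600) = 25800)
I(S, H) = -2 (I(S, H) = 2*(-1) = -2)
F = 42 (F = 44 - 2 = 42)
U*F = 25800*42 = 1083600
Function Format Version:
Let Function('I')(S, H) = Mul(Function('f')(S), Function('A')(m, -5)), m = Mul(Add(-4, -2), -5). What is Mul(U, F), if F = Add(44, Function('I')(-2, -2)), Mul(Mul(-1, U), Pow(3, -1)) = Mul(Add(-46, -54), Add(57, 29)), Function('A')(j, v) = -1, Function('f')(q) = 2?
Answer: 1083600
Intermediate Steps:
m = 30 (m = Mul(-6, -5) = 30)
U = 25800 (U = Mul(-3, Mul(Add(-46, -54), Add(57, 29))) = Mul(-3, Mul(-100, 86)) = Mul(-3, -8600) = 25800)
Function('I')(S, H) = -2 (Function('I')(S, H) = Mul(2, -1) = -2)
F = 42 (F = Add(44, -2) = 42)
Mul(U, F) = Mul(25800, 42) = 1083600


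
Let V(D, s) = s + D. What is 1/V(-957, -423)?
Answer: -1/1380 ≈ -0.00072464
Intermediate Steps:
V(D, s) = D + s
1/V(-957, -423) = 1/(-957 - 423) = 1/(-1380) = -1/1380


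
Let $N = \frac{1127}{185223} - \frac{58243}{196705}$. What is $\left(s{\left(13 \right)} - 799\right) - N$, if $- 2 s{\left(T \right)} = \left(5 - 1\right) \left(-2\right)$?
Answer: $- \frac{28954694464271}{36434290215} \approx -794.71$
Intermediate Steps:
$s{\left(T \right)} = 4$ ($s{\left(T \right)} = - \frac{\left(5 - 1\right) \left(-2\right)}{2} = - \frac{4 \left(-2\right)}{2} = \left(- \frac{1}{2}\right) \left(-8\right) = 4$)
$N = - \frac{10566256654}{36434290215}$ ($N = 1127 \cdot \frac{1}{185223} - \frac{58243}{196705} = \frac{1127}{185223} - \frac{58243}{196705} = - \frac{10566256654}{36434290215} \approx -0.29001$)
$\left(s{\left(13 \right)} - 799\right) - N = \left(4 - 799\right) - - \frac{10566256654}{36434290215} = \left(4 - 799\right) + \frac{10566256654}{36434290215} = -795 + \frac{10566256654}{36434290215} = - \frac{28954694464271}{36434290215}$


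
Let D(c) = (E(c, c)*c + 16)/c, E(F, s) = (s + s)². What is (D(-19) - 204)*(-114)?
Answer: -141264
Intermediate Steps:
E(F, s) = 4*s² (E(F, s) = (2*s)² = 4*s²)
D(c) = (16 + 4*c³)/c (D(c) = ((4*c²)*c + 16)/c = (4*c³ + 16)/c = (16 + 4*c³)/c)
(D(-19) - 204)*(-114) = (4*(4 + (-19)³)/(-19) - 204)*(-114) = (4*(-1/19)*(4 - 6859) - 204)*(-114) = (4*(-1/19)*(-6855) - 204)*(-114) = (27420/19 - 204)*(-114) = (23544/19)*(-114) = -141264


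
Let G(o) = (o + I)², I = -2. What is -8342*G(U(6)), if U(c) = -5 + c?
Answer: -8342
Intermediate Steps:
G(o) = (-2 + o)² (G(o) = (o - 2)² = (-2 + o)²)
-8342*G(U(6)) = -8342*(-2 + (-5 + 6))² = -8342*(-2 + 1)² = -8342*(-1)² = -8342*1 = -8342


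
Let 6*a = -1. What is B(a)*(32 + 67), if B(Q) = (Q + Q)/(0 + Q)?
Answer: 198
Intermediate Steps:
a = -1/6 (a = (1/6)*(-1) = -1/6 ≈ -0.16667)
B(Q) = 2 (B(Q) = (2*Q)/Q = 2)
B(a)*(32 + 67) = 2*(32 + 67) = 2*99 = 198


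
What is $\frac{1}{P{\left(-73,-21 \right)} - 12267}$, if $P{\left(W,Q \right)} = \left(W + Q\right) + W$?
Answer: $- \frac{1}{12434} \approx -8.0425 \cdot 10^{-5}$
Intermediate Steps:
$P{\left(W,Q \right)} = Q + 2 W$ ($P{\left(W,Q \right)} = \left(Q + W\right) + W = Q + 2 W$)
$\frac{1}{P{\left(-73,-21 \right)} - 12267} = \frac{1}{\left(-21 + 2 \left(-73\right)\right) - 12267} = \frac{1}{\left(-21 - 146\right) - 12267} = \frac{1}{-167 - 12267} = \frac{1}{-12434} = - \frac{1}{12434}$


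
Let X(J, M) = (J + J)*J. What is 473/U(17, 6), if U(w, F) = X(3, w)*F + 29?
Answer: 473/137 ≈ 3.4526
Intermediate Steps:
X(J, M) = 2*J² (X(J, M) = (2*J)*J = 2*J²)
U(w, F) = 29 + 18*F (U(w, F) = (2*3²)*F + 29 = (2*9)*F + 29 = 18*F + 29 = 29 + 18*F)
473/U(17, 6) = 473/(29 + 18*6) = 473/(29 + 108) = 473/137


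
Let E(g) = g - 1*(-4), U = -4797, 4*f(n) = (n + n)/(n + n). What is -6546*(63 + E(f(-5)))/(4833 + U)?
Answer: -293479/24 ≈ -12228.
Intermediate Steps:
f(n) = ¼ (f(n) = ((n + n)/(n + n))/4 = ((2*n)/((2*n)))/4 = ((2*n)*(1/(2*n)))/4 = (¼)*1 = ¼)
E(g) = 4 + g (E(g) = g + 4 = 4 + g)
-6546*(63 + E(f(-5)))/(4833 + U) = -6546*(63 + (4 + ¼))/(4833 - 4797) = -6546/(36/(63 + 17/4)) = -6546/(36/(269/4)) = -6546/(36*(4/269)) = -6546/144/269 = -6546*269/144 = -293479/24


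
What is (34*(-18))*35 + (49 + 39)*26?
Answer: -19132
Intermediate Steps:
(34*(-18))*35 + (49 + 39)*26 = -612*35 + 88*26 = -21420 + 2288 = -19132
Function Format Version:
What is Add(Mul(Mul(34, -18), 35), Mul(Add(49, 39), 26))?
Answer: -19132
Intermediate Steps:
Add(Mul(Mul(34, -18), 35), Mul(Add(49, 39), 26)) = Add(Mul(-612, 35), Mul(88, 26)) = Add(-21420, 2288) = -19132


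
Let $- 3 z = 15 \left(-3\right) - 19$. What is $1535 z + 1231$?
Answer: $\frac{101933}{3} \approx 33978.0$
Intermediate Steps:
$z = \frac{64}{3}$ ($z = - \frac{15 \left(-3\right) - 19}{3} = - \frac{-45 - 19}{3} = \left(- \frac{1}{3}\right) \left(-64\right) = \frac{64}{3} \approx 21.333$)
$1535 z + 1231 = 1535 \cdot \frac{64}{3} + 1231 = \frac{98240}{3} + 1231 = \frac{101933}{3}$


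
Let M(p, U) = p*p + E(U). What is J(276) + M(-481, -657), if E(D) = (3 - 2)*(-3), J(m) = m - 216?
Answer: 231418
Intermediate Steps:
J(m) = -216 + m
E(D) = -3 (E(D) = 1*(-3) = -3)
M(p, U) = -3 + p² (M(p, U) = p*p - 3 = p² - 3 = -3 + p²)
J(276) + M(-481, -657) = (-216 + 276) + (-3 + (-481)²) = 60 + (-3 + 231361) = 60 + 231358 = 231418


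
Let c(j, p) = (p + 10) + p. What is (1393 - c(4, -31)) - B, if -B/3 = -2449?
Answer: -5902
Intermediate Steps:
B = 7347 (B = -3*(-2449) = 7347)
c(j, p) = 10 + 2*p (c(j, p) = (10 + p) + p = 10 + 2*p)
(1393 - c(4, -31)) - B = (1393 - (10 + 2*(-31))) - 1*7347 = (1393 - (10 - 62)) - 7347 = (1393 - 1*(-52)) - 7347 = (1393 + 52) - 7347 = 1445 - 7347 = -5902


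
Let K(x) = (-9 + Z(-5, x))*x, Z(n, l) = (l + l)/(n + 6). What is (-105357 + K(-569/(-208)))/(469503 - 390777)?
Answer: -2279291447/1703000832 ≈ -1.3384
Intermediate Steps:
Z(n, l) = 2*l/(6 + n) (Z(n, l) = (2*l)/(6 + n) = 2*l/(6 + n))
K(x) = x*(-9 + 2*x) (K(x) = (-9 + 2*x/(6 - 5))*x = (-9 + 2*x/1)*x = (-9 + 2*x*1)*x = (-9 + 2*x)*x = x*(-9 + 2*x))
(-105357 + K(-569/(-208)))/(469503 - 390777) = (-105357 + (-569/(-208))*(-9 + 2*(-569/(-208))))/(469503 - 390777) = (-105357 + (-569*(-1/208))*(-9 + 2*(-569*(-1/208))))/78726 = (-105357 + 569*(-9 + 2*(569/208))/208)*(1/78726) = (-105357 + 569*(-9 + 569/104)/208)*(1/78726) = (-105357 + (569/208)*(-367/104))*(1/78726) = (-105357 - 208823/21632)*(1/78726) = -2279291447/21632*1/78726 = -2279291447/1703000832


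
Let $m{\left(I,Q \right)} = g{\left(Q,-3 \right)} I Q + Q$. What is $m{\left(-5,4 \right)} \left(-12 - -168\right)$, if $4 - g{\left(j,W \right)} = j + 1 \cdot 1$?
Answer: $3744$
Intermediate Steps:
$g{\left(j,W \right)} = 3 - j$ ($g{\left(j,W \right)} = 4 - \left(j + 1 \cdot 1\right) = 4 - \left(j + 1\right) = 4 - \left(1 + j\right) = 3 - j$)
$m{\left(I,Q \right)} = Q + I Q \left(3 - Q\right)$ ($m{\left(I,Q \right)} = \left(3 - Q\right) I Q + Q = I \left(3 - Q\right) Q + Q = I Q \left(3 - Q\right) + Q = Q + I Q \left(3 - Q\right)$)
$m{\left(-5,4 \right)} \left(-12 - -168\right) = \left(-1\right) 4 \left(-1 - 5 \left(-3 + 4\right)\right) \left(-12 - -168\right) = \left(-1\right) 4 \left(-1 - 5\right) \left(-12 + 168\right) = \left(-1\right) 4 \left(-1 - 5\right) 156 = \left(-1\right) 4 \left(-6\right) 156 = 24 \cdot 156 = 3744$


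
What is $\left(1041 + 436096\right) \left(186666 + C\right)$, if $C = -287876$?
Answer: $-44242635770$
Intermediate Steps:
$\left(1041 + 436096\right) \left(186666 + C\right) = \left(1041 + 436096\right) \left(186666 - 287876\right) = 437137 \left(-101210\right) = -44242635770$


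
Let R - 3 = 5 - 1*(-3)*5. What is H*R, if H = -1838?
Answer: -42274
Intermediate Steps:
R = 23 (R = 3 + (5 - 1*(-3)*5) = 3 + (5 + 3*5) = 3 + (5 + 15) = 3 + 20 = 23)
H*R = -1838*23 = -42274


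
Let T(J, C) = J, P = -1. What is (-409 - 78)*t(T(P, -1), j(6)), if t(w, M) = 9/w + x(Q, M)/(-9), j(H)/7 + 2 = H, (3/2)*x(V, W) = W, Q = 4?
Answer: 145613/27 ≈ 5393.1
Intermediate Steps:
x(V, W) = 2*W/3
j(H) = -14 + 7*H
t(w, M) = 9/w - 2*M/27 (t(w, M) = 9/w + (2*M/3)/(-9) = 9/w + (2*M/3)*(-1/9) = 9/w - 2*M/27)
(-409 - 78)*t(T(P, -1), j(6)) = (-409 - 78)*(9/(-1) - 2*(-14 + 7*6)/27) = -487*(9*(-1) - 2*(-14 + 42)/27) = -487*(-9 - 2/27*28) = -487*(-9 - 56/27) = -487*(-299/27) = 145613/27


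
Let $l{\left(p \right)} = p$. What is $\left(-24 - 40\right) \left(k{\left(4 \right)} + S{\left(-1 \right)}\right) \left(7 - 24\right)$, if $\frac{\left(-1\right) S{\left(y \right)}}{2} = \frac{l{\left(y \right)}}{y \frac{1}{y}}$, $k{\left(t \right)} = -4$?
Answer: $-2176$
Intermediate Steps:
$S{\left(y \right)} = - 2 y$ ($S{\left(y \right)} = - 2 \frac{y}{y \frac{1}{y}} = - 2 \frac{y}{1} = - 2 y 1 = - 2 y$)
$\left(-24 - 40\right) \left(k{\left(4 \right)} + S{\left(-1 \right)}\right) \left(7 - 24\right) = \left(-24 - 40\right) \left(-4 - -2\right) \left(7 - 24\right) = - 64 \left(-4 + 2\right) \left(-17\right) = - 64 \left(\left(-2\right) \left(-17\right)\right) = \left(-64\right) 34 = -2176$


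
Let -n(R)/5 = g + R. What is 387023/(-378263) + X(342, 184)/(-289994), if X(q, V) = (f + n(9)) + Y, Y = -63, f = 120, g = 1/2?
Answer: -224475882721/219388000844 ≈ -1.0232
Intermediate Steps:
g = ½ ≈ 0.50000
n(R) = -5/2 - 5*R (n(R) = -5*(½ + R) = -5/2 - 5*R)
X(q, V) = 19/2 (X(q, V) = (120 + (-5/2 - 5*9)) - 63 = (120 + (-5/2 - 45)) - 63 = (120 - 95/2) - 63 = 145/2 - 63 = 19/2)
387023/(-378263) + X(342, 184)/(-289994) = 387023/(-378263) + (19/2)/(-289994) = 387023*(-1/378263) + (19/2)*(-1/289994) = -387023/378263 - 19/579988 = -224475882721/219388000844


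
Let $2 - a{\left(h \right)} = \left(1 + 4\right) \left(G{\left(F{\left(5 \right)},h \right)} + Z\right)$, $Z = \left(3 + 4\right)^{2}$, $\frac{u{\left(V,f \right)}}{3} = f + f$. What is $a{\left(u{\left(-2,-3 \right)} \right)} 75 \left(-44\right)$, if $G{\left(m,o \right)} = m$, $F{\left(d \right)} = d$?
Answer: $884400$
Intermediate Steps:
$u{\left(V,f \right)} = 6 f$ ($u{\left(V,f \right)} = 3 \left(f + f\right) = 3 \cdot 2 f = 6 f$)
$Z = 49$ ($Z = 7^{2} = 49$)
$a{\left(h \right)} = -268$ ($a{\left(h \right)} = 2 - \left(1 + 4\right) \left(5 + 49\right) = 2 - 5 \cdot 54 = 2 - 270 = -268$)
$a{\left(u{\left(-2,-3 \right)} \right)} 75 \left(-44\right) = \left(-268\right) 75 \left(-44\right) = \left(-20100\right) \left(-44\right) = 884400$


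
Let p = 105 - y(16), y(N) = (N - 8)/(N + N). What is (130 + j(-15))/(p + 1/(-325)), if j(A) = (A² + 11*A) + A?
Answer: 32500/19453 ≈ 1.6707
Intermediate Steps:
j(A) = A² + 12*A
y(N) = (-8 + N)/(2*N) (y(N) = (-8 + N)/((2*N)) = (-8 + N)*(1/(2*N)) = (-8 + N)/(2*N))
p = 419/4 (p = 105 - (-8 + 16)/(2*16) = 105 - 8/(2*16) = 105 - 1*¼ = 105 - ¼ = 419/4 ≈ 104.75)
(130 + j(-15))/(p + 1/(-325)) = (130 - 15*(12 - 15))/(419/4 + 1/(-325)) = (130 - 15*(-3))/(419/4 - 1/325) = (130 + 45)/(136171/1300) = 175*(1300/136171) = 32500/19453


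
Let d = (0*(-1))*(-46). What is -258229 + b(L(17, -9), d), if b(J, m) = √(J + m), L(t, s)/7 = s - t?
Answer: -258229 + I*√182 ≈ -2.5823e+5 + 13.491*I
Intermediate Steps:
d = 0 (d = 0*(-46) = 0)
L(t, s) = -7*t + 7*s (L(t, s) = 7*(s - t) = -7*t + 7*s)
-258229 + b(L(17, -9), d) = -258229 + √((-7*17 + 7*(-9)) + 0) = -258229 + √((-119 - 63) + 0) = -258229 + √(-182 + 0) = -258229 + √(-182) = -258229 + I*√182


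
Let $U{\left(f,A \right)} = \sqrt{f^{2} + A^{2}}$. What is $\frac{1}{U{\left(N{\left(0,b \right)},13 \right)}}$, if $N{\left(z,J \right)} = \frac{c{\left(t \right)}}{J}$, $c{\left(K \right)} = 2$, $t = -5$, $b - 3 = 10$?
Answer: $\frac{13 \sqrt{28565}}{28565} \approx 0.076918$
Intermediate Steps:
$b = 13$ ($b = 3 + 10 = 13$)
$N{\left(z,J \right)} = \frac{2}{J}$
$U{\left(f,A \right)} = \sqrt{A^{2} + f^{2}}$
$\frac{1}{U{\left(N{\left(0,b \right)},13 \right)}} = \frac{1}{\sqrt{13^{2} + \left(\frac{2}{13}\right)^{2}}} = \frac{1}{\sqrt{169 + \left(2 \cdot \frac{1}{13}\right)^{2}}} = \frac{1}{\sqrt{169 + \left(\frac{2}{13}\right)^{2}}} = \frac{1}{\sqrt{169 + \frac{4}{169}}} = \frac{1}{\sqrt{\frac{28565}{169}}} = \frac{1}{\frac{1}{13} \sqrt{28565}} = \frac{13 \sqrt{28565}}{28565}$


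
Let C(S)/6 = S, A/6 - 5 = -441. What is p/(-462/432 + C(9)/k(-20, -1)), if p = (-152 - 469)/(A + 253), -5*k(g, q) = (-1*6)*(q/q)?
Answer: 44712/7474169 ≈ 0.0059822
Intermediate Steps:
k(g, q) = 6/5 (k(g, q) = -(-1*6)*q/q/5 = -(-6)/5 = -1/5*(-6) = 6/5)
A = -2616 (A = 30 + 6*(-441) = 30 - 2646 = -2616)
C(S) = 6*S
p = 621/2363 (p = (-152 - 469)/(-2616 + 253) = -621/(-2363) = -621*(-1/2363) = 621/2363 ≈ 0.26280)
p/(-462/432 + C(9)/k(-20, -1)) = 621/(2363*(-462/432 + (6*9)/(6/5))) = 621/(2363*(-462*1/432 + 54*(5/6))) = 621/(2363*(-77/72 + 45)) = 621/(2363*(3163/72)) = (621/2363)*(72/3163) = 44712/7474169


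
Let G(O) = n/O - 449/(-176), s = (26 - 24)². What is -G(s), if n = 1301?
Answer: -57693/176 ≈ -327.80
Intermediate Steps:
s = 4 (s = 2² = 4)
G(O) = 449/176 + 1301/O (G(O) = 1301/O - 449/(-176) = 1301/O - 449*(-1/176) = 1301/O + 449/176 = 449/176 + 1301/O)
-G(s) = -(449/176 + 1301/4) = -1*57693/176 = -57693/176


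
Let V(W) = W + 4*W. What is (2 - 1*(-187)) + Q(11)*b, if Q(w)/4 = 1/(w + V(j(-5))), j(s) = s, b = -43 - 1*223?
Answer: 265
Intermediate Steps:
b = -266 (b = -43 - 223 = -266)
V(W) = 5*W
Q(w) = 4/(-25 + w) (Q(w) = 4/(w + 5*(-5)) = 4/(w - 25) = 4/(-25 + w))
(2 - 1*(-187)) + Q(11)*b = (2 - 1*(-187)) + (4/(-25 + 11))*(-266) = (2 + 187) + (4/(-14))*(-266) = 189 + (4*(-1/14))*(-266) = 189 - 2/7*(-266) = 189 + 76 = 265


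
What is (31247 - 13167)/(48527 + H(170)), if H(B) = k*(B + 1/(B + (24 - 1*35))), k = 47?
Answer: 287472/898625 ≈ 0.31990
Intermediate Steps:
H(B) = 47*B + 47/(-11 + B) (H(B) = 47*(B + 1/(B + (24 - 1*35))) = 47*(B + 1/(B + (24 - 35))) = 47*(B + 1/(B - 11)) = 47*(B + 1/(-11 + B)) = 47*B + 47/(-11 + B))
(31247 - 13167)/(48527 + H(170)) = (31247 - 13167)/(48527 + 47*(1 + 170² - 11*170)/(-11 + 170)) = 18080/(48527 + 47*(1 + 28900 - 1870)/159) = 18080/(48527 + 47*(1/159)*27031) = 18080/(48527 + 1270457/159) = 18080/(8986250/159) = 18080*(159/8986250) = 287472/898625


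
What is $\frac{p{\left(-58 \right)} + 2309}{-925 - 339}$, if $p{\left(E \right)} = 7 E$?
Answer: $- \frac{1903}{1264} \approx -1.5055$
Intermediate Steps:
$\frac{p{\left(-58 \right)} + 2309}{-925 - 339} = \frac{7 \left(-58\right) + 2309}{-925 - 339} = \frac{-406 + 2309}{-1264} = 1903 \left(- \frac{1}{1264}\right) = - \frac{1903}{1264}$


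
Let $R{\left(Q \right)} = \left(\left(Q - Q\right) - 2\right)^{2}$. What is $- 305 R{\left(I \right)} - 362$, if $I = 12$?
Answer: $-1582$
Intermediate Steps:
$R{\left(Q \right)} = 4$ ($R{\left(Q \right)} = \left(0 - 2\right)^{2} = \left(-2\right)^{2} = 4$)
$- 305 R{\left(I \right)} - 362 = \left(-305\right) 4 - 362 = -1220 - 362 = -1582$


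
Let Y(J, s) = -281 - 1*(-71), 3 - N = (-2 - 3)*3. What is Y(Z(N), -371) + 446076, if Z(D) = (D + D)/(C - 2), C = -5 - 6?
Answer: 445866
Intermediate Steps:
C = -11
N = 18 (N = 3 - (-2 - 3)*3 = 3 - (-5)*3 = 3 - 1*(-15) = 3 + 15 = 18)
Z(D) = -2*D/13 (Z(D) = (D + D)/(-11 - 2) = (2*D)/(-13) = (2*D)*(-1/13) = -2*D/13)
Y(J, s) = -210 (Y(J, s) = -281 + 71 = -210)
Y(Z(N), -371) + 446076 = -210 + 446076 = 445866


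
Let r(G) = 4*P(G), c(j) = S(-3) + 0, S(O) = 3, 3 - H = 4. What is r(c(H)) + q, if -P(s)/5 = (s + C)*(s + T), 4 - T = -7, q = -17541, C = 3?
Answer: -19221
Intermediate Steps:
T = 11 (T = 4 - 1*(-7) = 4 + 7 = 11)
H = -1 (H = 3 - 1*4 = 3 - 4 = -1)
P(s) = -5*(3 + s)*(11 + s) (P(s) = -5*(s + 3)*(s + 11) = -5*(3 + s)*(11 + s))
c(j) = 3 (c(j) = 3 + 0 = 3)
r(G) = -660 - 280*G - 20*G² (r(G) = 4*(-165 - 70*G - 5*G²) = -660 - 280*G - 20*G²)
r(c(H)) + q = (-660 - 280*3 - 20*3²) - 17541 = (-660 - 840 - 20*9) - 17541 = (-660 - 840 - 180) - 17541 = -1680 - 17541 = -19221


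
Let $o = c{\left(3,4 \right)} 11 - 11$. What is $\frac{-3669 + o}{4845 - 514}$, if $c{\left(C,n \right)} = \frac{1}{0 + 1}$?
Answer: $- \frac{3669}{4331} \approx -0.84715$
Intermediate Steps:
$c{\left(C,n \right)} = 1$ ($c{\left(C,n \right)} = 1^{-1} = 1$)
$o = 0$ ($o = 1 \cdot 11 - 11 = 11 - 11 = 0$)
$\frac{-3669 + o}{4845 - 514} = \frac{-3669 + 0}{4845 - 514} = - \frac{3669}{4331}$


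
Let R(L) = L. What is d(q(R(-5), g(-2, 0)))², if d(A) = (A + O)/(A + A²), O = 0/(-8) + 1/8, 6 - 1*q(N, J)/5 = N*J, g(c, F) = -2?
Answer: 25281/9241600 ≈ 0.0027356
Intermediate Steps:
q(N, J) = 30 - 5*J*N (q(N, J) = 30 - 5*N*J = 30 - 5*J*N)
O = ⅛ (O = 0*(-⅛) + 1*(⅛) = 0 + ⅛ = ⅛ ≈ 0.12500)
d(A) = (⅛ + A)/(A + A²) (d(A) = (A + ⅛)/(A + A²) = (⅛ + A)/(A + A²))
d(q(R(-5), g(-2, 0)))² = ((⅛ + (30 - 5*(-2)*(-5)))/((30 - 5*(-2)*(-5))*(1 + (30 - 5*(-2)*(-5)))))² = ((⅛ + (30 - 50))/((30 - 50)*(1 + (30 - 50))))² = ((⅛ - 20)/((-20)*(1 - 20)))² = (-1/20*(-159/8)/(-19))² = (-1/20*(-1/19)*(-159/8))² = (-159/3040)² = 25281/9241600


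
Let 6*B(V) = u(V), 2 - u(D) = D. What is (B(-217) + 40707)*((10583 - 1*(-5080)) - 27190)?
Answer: -939300649/2 ≈ -4.6965e+8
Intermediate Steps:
u(D) = 2 - D
B(V) = ⅓ - V/6 (B(V) = (2 - V)/6 = ⅓ - V/6)
(B(-217) + 40707)*((10583 - 1*(-5080)) - 27190) = ((⅓ - ⅙*(-217)) + 40707)*((10583 - 1*(-5080)) - 27190) = ((⅓ + 217/6) + 40707)*((10583 + 5080) - 27190) = (73/2 + 40707)*(15663 - 27190) = (81487/2)*(-11527) = -939300649/2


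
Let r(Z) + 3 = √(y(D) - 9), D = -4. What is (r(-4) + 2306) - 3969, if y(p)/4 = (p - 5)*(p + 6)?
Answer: -1666 + 9*I ≈ -1666.0 + 9.0*I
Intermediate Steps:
y(p) = 4*(-5 + p)*(6 + p) (y(p) = 4*((p - 5)*(p + 6)) = 4*((-5 + p)*(6 + p)) = 4*(-5 + p)*(6 + p))
r(Z) = -3 + 9*I (r(Z) = -3 + √((-120 + 4*(-4) + 4*(-4)²) - 9) = -3 + √((-120 - 16 + 4*16) - 9) = -3 + √((-120 - 16 + 64) - 9) = -3 + √(-72 - 9) = -3 + √(-81) = -3 + 9*I)
(r(-4) + 2306) - 3969 = ((-3 + 9*I) + 2306) - 3969 = (2303 + 9*I) - 3969 = -1666 + 9*I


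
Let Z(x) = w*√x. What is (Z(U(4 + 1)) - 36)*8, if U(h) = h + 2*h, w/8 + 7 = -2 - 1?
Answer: -288 - 640*√15 ≈ -2766.7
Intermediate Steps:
w = -80 (w = -56 + 8*(-2 - 1) = -56 + 8*(-3) = -56 - 24 = -80)
U(h) = 3*h
Z(x) = -80*√x
(Z(U(4 + 1)) - 36)*8 = (-80*√3*√(4 + 1) - 36)*8 = (-80*√15 - 36)*8 = (-36 - 80*√15)*8 = -288 - 640*√15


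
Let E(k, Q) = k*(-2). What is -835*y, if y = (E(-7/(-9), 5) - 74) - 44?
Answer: 898460/9 ≈ 99829.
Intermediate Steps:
E(k, Q) = -2*k
y = -1076/9 (y = (-(-14)/(-9) - 74) - 44 = (-(-14)*(-1)/9 - 74) - 44 = (-2*7/9 - 74) - 44 = (-14/9 - 74) - 44 = -680/9 - 44 = -1076/9 ≈ -119.56)
-835*y = -835*(-1076/9) = 898460/9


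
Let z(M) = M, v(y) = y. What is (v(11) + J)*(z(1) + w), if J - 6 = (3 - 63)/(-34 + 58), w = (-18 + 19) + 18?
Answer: 290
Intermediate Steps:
w = 19 (w = 1 + 18 = 19)
J = 7/2 (J = 6 + (3 - 63)/(-34 + 58) = 6 - 60/24 = 6 - 60*1/24 = 6 - 5/2 = 7/2 ≈ 3.5000)
(v(11) + J)*(z(1) + w) = (11 + 7/2)*(1 + 19) = (29/2)*20 = 290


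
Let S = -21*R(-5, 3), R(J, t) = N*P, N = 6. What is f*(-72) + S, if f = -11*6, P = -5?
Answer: 5382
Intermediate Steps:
f = -66
R(J, t) = -30 (R(J, t) = 6*(-5) = -30)
S = 630 (S = -21*(-30) = 630)
f*(-72) + S = -66*(-72) + 630 = 4752 + 630 = 5382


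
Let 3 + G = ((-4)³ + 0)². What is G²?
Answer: 16752649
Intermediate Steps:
G = 4093 (G = -3 + ((-4)³ + 0)² = -3 + (-64 + 0)² = -3 + (-64)² = -3 + 4096 = 4093)
G² = 4093² = 16752649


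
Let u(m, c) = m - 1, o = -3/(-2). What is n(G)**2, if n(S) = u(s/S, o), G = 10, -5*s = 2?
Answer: 676/625 ≈ 1.0816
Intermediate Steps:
s = -2/5 (s = -1/5*2 = -2/5 ≈ -0.40000)
o = 3/2 (o = -3*(-1/2) = 3/2 ≈ 1.5000)
u(m, c) = -1 + m
n(S) = -1 - 2/(5*S)
n(G)**2 = ((-2/5 - 1*10)/10)**2 = ((-2/5 - 10)/10)**2 = ((1/10)*(-52/5))**2 = (-26/25)**2 = 676/625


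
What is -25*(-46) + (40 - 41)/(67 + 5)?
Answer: 82799/72 ≈ 1150.0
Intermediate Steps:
-25*(-46) + (40 - 41)/(67 + 5) = 1150 - 1/72 = 82799/72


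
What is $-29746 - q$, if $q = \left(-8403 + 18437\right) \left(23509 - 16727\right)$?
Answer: $-68080334$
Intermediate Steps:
$q = 68050588$ ($q = 10034 \cdot 6782 = 68050588$)
$-29746 - q = -29746 - 68050588 = -68080334$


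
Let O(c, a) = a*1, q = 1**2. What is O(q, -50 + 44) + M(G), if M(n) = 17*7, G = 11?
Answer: 113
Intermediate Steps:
q = 1
M(n) = 119
O(c, a) = a
O(q, -50 + 44) + M(G) = (-50 + 44) + 119 = -6 + 119 = 113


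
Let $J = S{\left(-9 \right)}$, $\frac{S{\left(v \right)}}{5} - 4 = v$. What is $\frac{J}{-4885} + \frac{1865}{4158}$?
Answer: $\frac{1842895}{4062366} \approx 0.45365$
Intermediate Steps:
$S{\left(v \right)} = 20 + 5 v$
$J = -25$ ($J = 20 + 5 \left(-9\right) = 20 - 45 = -25$)
$\frac{J}{-4885} + \frac{1865}{4158} = - \frac{25}{-4885} + \frac{1865}{4158} = \left(-25\right) \left(- \frac{1}{4885}\right) + 1865 \cdot \frac{1}{4158} = \frac{5}{977} + \frac{1865}{4158} = \frac{1842895}{4062366}$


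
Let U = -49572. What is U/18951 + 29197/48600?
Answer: -618628951/307006200 ≈ -2.0150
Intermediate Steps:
U/18951 + 29197/48600 = -49572/18951 + 29197/48600 = -49572*1/18951 + 29197*(1/48600) = -16524/6317 + 29197/48600 = -618628951/307006200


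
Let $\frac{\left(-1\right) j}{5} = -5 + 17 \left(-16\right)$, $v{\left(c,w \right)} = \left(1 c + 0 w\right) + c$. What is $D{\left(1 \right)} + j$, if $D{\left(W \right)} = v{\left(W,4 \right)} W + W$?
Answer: $1388$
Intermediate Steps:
$v{\left(c,w \right)} = 2 c$ ($v{\left(c,w \right)} = \left(c + 0\right) + c = c + c = 2 c$)
$j = 1385$ ($j = - 5 \left(-5 + 17 \left(-16\right)\right) = - 5 \left(-5 - 272\right) = \left(-5\right) \left(-277\right) = 1385$)
$D{\left(W \right)} = W + 2 W^{2}$ ($D{\left(W \right)} = 2 W W + W = 2 W^{2} + W = W + 2 W^{2}$)
$D{\left(1 \right)} + j = 1 \left(1 + 2 \cdot 1\right) + 1385 = 1 \left(1 + 2\right) + 1385 = 1 \cdot 3 + 1385 = 3 + 1385 = 1388$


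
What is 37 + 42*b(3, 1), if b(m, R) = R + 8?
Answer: 415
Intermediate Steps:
b(m, R) = 8 + R
37 + 42*b(3, 1) = 37 + 42*(8 + 1) = 37 + 42*9 = 37 + 378 = 415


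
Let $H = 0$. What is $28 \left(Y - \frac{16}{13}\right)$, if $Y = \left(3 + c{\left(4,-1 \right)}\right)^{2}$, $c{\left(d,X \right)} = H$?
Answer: $\frac{2828}{13} \approx 217.54$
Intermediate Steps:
$c{\left(d,X \right)} = 0$
$Y = 9$ ($Y = \left(3 + 0\right)^{2} = 3^{2} = 9$)
$28 \left(Y - \frac{16}{13}\right) = 28 \left(9 - \frac{16}{13}\right) = 28 \cdot \frac{101}{13} = \frac{2828}{13}$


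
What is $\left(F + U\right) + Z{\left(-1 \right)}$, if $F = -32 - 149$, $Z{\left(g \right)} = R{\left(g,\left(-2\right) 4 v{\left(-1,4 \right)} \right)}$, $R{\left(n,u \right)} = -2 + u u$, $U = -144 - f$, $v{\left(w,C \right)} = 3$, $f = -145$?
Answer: $394$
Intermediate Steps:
$U = 1$ ($U = -144 - -145 = -144 + 145 = 1$)
$R{\left(n,u \right)} = -2 + u^{2}$
$Z{\left(g \right)} = 574$ ($Z{\left(g \right)} = -2 + \left(\left(-2\right) 4 \cdot 3\right)^{2} = -2 + \left(\left(-8\right) 3\right)^{2} = -2 + \left(-24\right)^{2} = -2 + 576 = 574$)
$F = -181$ ($F = -32 - 149 = -181$)
$\left(F + U\right) + Z{\left(-1 \right)} = \left(-181 + 1\right) + 574 = -180 + 574 = 394$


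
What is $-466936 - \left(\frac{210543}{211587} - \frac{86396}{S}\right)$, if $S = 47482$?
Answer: $- \frac{781849793863083}{1674428989} \approx -4.6694 \cdot 10^{5}$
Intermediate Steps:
$-466936 - \left(\frac{210543}{211587} - \frac{86396}{S}\right) = -466936 - \left(\frac{210543}{211587} - \frac{86396}{47482}\right) = -466936 - \left(210543 \cdot \frac{1}{211587} - \frac{43198}{23741}\right) = -466936 - \left(\frac{70181}{70529} - \frac{43198}{23741}\right) = -466936 - - \frac{1380544621}{1674428989} = -466936 + \frac{1380544621}{1674428989} = - \frac{781849793863083}{1674428989}$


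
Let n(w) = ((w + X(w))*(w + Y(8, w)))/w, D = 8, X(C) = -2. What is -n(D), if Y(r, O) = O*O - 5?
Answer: -201/4 ≈ -50.250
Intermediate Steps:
Y(r, O) = -5 + O**2 (Y(r, O) = O**2 - 5 = -5 + O**2)
n(w) = (-2 + w)*(-5 + w + w**2)/w (n(w) = ((w - 2)*(w + (-5 + w**2)))/w = ((-2 + w)*(-5 + w + w**2))/w = (-2 + w)*(-5 + w + w**2)/w)
-n(D) = -(-7 + 8**2 - 1*8 + 10/8) = -(-7 + 64 - 8 + 10*(1/8)) = -(-7 + 64 - 8 + 5/4) = -1*201/4 = -201/4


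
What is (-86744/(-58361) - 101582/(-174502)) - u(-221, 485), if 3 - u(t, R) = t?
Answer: -1130087742569/5092055611 ≈ -221.93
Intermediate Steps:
u(t, R) = 3 - t
(-86744/(-58361) - 101582/(-174502)) - u(-221, 485) = (-86744/(-58361) - 101582/(-174502)) - (3 - 1*(-221)) = (-86744*(-1/58361) - 101582*(-1/174502)) - (3 + 221) = (86744/58361 + 50791/87251) - 1*224 = 10532714295/5092055611 - 224 = -1130087742569/5092055611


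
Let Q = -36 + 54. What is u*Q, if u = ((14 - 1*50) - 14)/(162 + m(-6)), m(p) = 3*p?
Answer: -25/4 ≈ -6.2500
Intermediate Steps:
Q = 18
u = -25/72 (u = ((14 - 1*50) - 14)/(162 + 3*(-6)) = ((14 - 50) - 14)/(162 - 18) = (-36 - 14)/144 = -50*1/144 = -25/72 ≈ -0.34722)
u*Q = -25/72*18 = -25/4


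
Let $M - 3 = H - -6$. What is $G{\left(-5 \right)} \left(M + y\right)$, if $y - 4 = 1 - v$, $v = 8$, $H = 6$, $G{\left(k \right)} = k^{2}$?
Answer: $300$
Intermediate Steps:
$y = -3$ ($y = 4 + \left(1 - 8\right) = 4 - 7 = -3$)
$M = 15$ ($M = 3 + \left(6 - -6\right) = 3 + \left(6 + 6\right) = 3 + 12 = 15$)
$G{\left(-5 \right)} \left(M + y\right) = \left(-5\right)^{2} \left(15 - 3\right) = 25 \cdot 12 = 300$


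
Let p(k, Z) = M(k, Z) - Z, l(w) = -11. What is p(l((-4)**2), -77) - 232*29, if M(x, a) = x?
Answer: -6662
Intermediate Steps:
p(k, Z) = k - Z
p(l((-4)**2), -77) - 232*29 = (-11 - 1*(-77)) - 232*29 = (-11 + 77) - 6728 = 66 - 6728 = -6662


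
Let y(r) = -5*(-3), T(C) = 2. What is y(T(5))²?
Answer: 225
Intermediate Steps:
y(r) = 15
y(T(5))² = 15² = 225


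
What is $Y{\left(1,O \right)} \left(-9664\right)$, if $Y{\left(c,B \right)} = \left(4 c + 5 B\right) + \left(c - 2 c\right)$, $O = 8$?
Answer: $-415552$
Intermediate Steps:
$Y{\left(c,B \right)} = 3 c + 5 B$ ($Y{\left(c,B \right)} = \left(4 c + 5 B\right) - c = 3 c + 5 B$)
$Y{\left(1,O \right)} \left(-9664\right) = \left(3 \cdot 1 + 5 \cdot 8\right) \left(-9664\right) = \left(3 + 40\right) \left(-9664\right) = 43 \left(-9664\right) = -415552$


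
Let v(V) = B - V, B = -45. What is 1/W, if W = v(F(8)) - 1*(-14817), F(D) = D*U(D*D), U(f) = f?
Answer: 1/14260 ≈ 7.0126e-5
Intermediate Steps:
F(D) = D³ (F(D) = D*(D*D) = D*D² = D³)
v(V) = -45 - V
W = 14260 (W = (-45 - 1*8³) - 1*(-14817) = (-45 - 1*512) + 14817 = (-45 - 512) + 14817 = -557 + 14817 = 14260)
1/W = 1/14260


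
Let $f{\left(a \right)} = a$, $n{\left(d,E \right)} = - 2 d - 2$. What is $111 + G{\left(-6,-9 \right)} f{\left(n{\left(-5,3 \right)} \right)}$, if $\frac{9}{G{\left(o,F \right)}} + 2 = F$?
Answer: $\frac{1149}{11} \approx 104.45$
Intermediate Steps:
$n{\left(d,E \right)} = -2 - 2 d$
$G{\left(o,F \right)} = \frac{9}{-2 + F}$
$111 + G{\left(-6,-9 \right)} f{\left(n{\left(-5,3 \right)} \right)} = 111 + \frac{9}{-2 - 9} \left(-2 - -10\right) = 111 + \frac{9}{-11} \left(-2 + 10\right) = 111 + 9 \left(- \frac{1}{11}\right) 8 = 111 - \frac{72}{11} = \frac{1149}{11}$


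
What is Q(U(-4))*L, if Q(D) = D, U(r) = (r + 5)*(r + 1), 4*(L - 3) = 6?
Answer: -27/2 ≈ -13.500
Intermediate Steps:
L = 9/2 (L = 3 + (1/4)*6 = 3 + 3/2 = 9/2 ≈ 4.5000)
U(r) = (1 + r)*(5 + r) (U(r) = (5 + r)*(1 + r) = (1 + r)*(5 + r))
Q(U(-4))*L = (5 + (-4)**2 + 6*(-4))*(9/2) = (5 + 16 - 24)*(9/2) = -3*9/2 = -27/2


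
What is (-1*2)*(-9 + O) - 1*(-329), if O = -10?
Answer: 367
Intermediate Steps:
(-1*2)*(-9 + O) - 1*(-329) = (-1*2)*(-9 - 10) - 1*(-329) = -2*(-19) + 329 = 38 + 329 = 367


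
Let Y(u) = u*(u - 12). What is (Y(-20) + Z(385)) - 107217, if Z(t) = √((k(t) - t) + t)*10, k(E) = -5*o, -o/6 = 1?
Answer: -106577 + 10*√30 ≈ -1.0652e+5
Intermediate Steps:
o = -6 (o = -6*1 = -6)
k(E) = 30 (k(E) = -5*(-6) = 30)
Y(u) = u*(-12 + u)
Z(t) = 10*√30 (Z(t) = √((30 - t) + t)*10 = √30*10 = 10*√30)
(Y(-20) + Z(385)) - 107217 = (-20*(-12 - 20) + 10*√30) - 107217 = (-20*(-32) + 10*√30) - 107217 = (640 + 10*√30) - 107217 = -106577 + 10*√30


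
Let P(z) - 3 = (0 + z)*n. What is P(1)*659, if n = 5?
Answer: 5272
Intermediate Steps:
P(z) = 3 + 5*z (P(z) = 3 + (0 + z)*5 = 3 + z*5 = 3 + 5*z)
P(1)*659 = (3 + 5*1)*659 = (3 + 5)*659 = 8*659 = 5272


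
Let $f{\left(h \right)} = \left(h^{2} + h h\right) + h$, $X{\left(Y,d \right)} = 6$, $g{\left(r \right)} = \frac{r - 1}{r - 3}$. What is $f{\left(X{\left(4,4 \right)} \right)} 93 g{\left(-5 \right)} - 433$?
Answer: $\frac{10015}{2} \approx 5007.5$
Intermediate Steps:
$g{\left(r \right)} = \frac{-1 + r}{-3 + r}$
$f{\left(h \right)} = h + 2 h^{2}$ ($f{\left(h \right)} = \left(h^{2} + h^{2}\right) + h = 2 h^{2} + h = h + 2 h^{2}$)
$f{\left(X{\left(4,4 \right)} \right)} 93 g{\left(-5 \right)} - 433 = 6 \left(1 + 2 \cdot 6\right) 93 \frac{-1 - 5}{-3 - 5} - 433 = 6 \left(1 + 12\right) 93 \frac{1}{-8} \left(-6\right) - 433 = 6 \cdot 13 \cdot 93 \left(\left(- \frac{1}{8}\right) \left(-6\right)\right) - 433 = 78 \cdot 93 \cdot \frac{3}{4} - 433 = 78 \cdot \frac{279}{4} - 433 = \frac{10881}{2} - 433 = \frac{10015}{2}$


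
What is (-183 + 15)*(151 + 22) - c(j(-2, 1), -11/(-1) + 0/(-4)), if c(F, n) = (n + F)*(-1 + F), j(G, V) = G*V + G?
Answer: -29029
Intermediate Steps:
j(G, V) = G + G*V
c(F, n) = (-1 + F)*(F + n) (c(F, n) = (F + n)*(-1 + F) = (-1 + F)*(F + n))
(-183 + 15)*(151 + 22) - c(j(-2, 1), -11/(-1) + 0/(-4)) = (-183 + 15)*(151 + 22) - ((-2*(1 + 1))² - (-2)*(1 + 1) - (-11/(-1) + 0/(-4)) + (-2*(1 + 1))*(-11/(-1) + 0/(-4))) = -168*173 - ((-2*2)² - (-2)*2 - (-11*(-1) + 0*(-¼)) + (-2*2)*(-11*(-1) + 0*(-¼))) = -29064 - ((-4)² - 1*(-4) - (11 + 0) - 4*(11 + 0)) = -29064 - (16 + 4 - 1*11 - 4*11) = -29064 - (16 + 4 - 11 - 44) = -29064 - 1*(-35) = -29064 + 35 = -29029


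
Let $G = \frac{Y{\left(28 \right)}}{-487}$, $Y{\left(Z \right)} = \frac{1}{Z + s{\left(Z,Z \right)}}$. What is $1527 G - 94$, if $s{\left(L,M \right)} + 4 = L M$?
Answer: $- \frac{36990151}{393496} \approx -94.004$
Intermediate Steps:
$s{\left(L,M \right)} = -4 + L M$
$Y{\left(Z \right)} = \frac{1}{-4 + Z + Z^{2}}$ ($Y{\left(Z \right)} = \frac{1}{Z + \left(-4 + Z Z\right)} = \frac{1}{Z + \left(-4 + Z^{2}\right)} = \frac{1}{-4 + Z + Z^{2}}$)
$G = - \frac{1}{393496}$ ($G = \frac{1}{\left(-4 + 28 + 28^{2}\right) \left(-487\right)} = \frac{1}{-4 + 28 + 784} \left(- \frac{1}{487}\right) = \frac{1}{808} \left(- \frac{1}{487}\right) = - \frac{1}{393496} \approx -2.5413 \cdot 10^{-6}$)
$1527 G - 94 = 1527 \left(- \frac{1}{393496}\right) - 94 = - \frac{1527}{393496} - 94 = - \frac{36990151}{393496}$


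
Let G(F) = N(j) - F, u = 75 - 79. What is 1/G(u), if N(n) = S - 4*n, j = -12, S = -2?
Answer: 1/50 ≈ 0.020000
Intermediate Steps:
u = -4
N(n) = -2 - 4*n
G(F) = 46 - F (G(F) = (-2 - 4*(-12)) - F = (-2 + 48) - F = 46 - F)
1/G(u) = 1/(46 - 1*(-4)) = 1/(46 + 4) = 1/50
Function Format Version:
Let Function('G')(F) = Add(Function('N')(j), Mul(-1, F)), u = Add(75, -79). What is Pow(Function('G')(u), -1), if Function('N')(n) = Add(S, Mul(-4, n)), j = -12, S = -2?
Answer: Rational(1, 50) ≈ 0.020000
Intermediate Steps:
u = -4
Function('N')(n) = Add(-2, Mul(-4, n))
Function('G')(F) = Add(46, Mul(-1, F)) (Function('G')(F) = Add(Add(-2, Mul(-4, -12)), Mul(-1, F)) = Add(Add(-2, 48), Mul(-1, F)) = Add(46, Mul(-1, F)))
Pow(Function('G')(u), -1) = Pow(Add(46, Mul(-1, -4)), -1) = Pow(Add(46, 4), -1) = Pow(50, -1) = Rational(1, 50)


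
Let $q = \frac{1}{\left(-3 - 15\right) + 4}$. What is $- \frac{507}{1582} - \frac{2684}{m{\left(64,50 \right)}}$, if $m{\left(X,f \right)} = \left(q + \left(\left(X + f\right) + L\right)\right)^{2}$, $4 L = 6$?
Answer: $- \frac{67382545}{129103856} \approx -0.52192$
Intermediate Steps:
$L = \frac{3}{2}$ ($L = \frac{1}{4} \cdot 6 = \frac{3}{2} \approx 1.5$)
$q = - \frac{1}{14}$ ($q = \frac{1}{\left(-3 - 15\right) + 4} = \frac{1}{-18 + 4} = \frac{1}{-14} = - \frac{1}{14} \approx -0.071429$)
$m{\left(X,f \right)} = \left(\frac{10}{7} + X + f\right)^{2}$ ($m{\left(X,f \right)} = \left(- \frac{1}{14} + \left(\left(X + f\right) + \frac{3}{2}\right)\right)^{2} = \left(- \frac{1}{14} + \left(\frac{3}{2} + X + f\right)\right)^{2} = \left(\frac{10}{7} + X + f\right)^{2}$)
$- \frac{507}{1582} - \frac{2684}{m{\left(64,50 \right)}} = - \frac{507}{1582} - \frac{2684}{\frac{1}{49} \left(10 + 7 \cdot 64 + 7 \cdot 50\right)^{2}} = \left(-507\right) \frac{1}{1582} - \frac{2684}{\frac{1}{49} \left(10 + 448 + 350\right)^{2}} = - \frac{507}{1582} - \frac{2684}{\frac{1}{49} \cdot 808^{2}} = - \frac{507}{1582} - \frac{2684}{\frac{1}{49} \cdot 652864} = - \frac{507}{1582} - \frac{2684}{\frac{652864}{49}} = - \frac{507}{1582} - \frac{32879}{163216} = - \frac{67382545}{129103856}$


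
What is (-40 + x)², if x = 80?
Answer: 1600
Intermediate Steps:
(-40 + x)² = (-40 + 80)² = 40² = 1600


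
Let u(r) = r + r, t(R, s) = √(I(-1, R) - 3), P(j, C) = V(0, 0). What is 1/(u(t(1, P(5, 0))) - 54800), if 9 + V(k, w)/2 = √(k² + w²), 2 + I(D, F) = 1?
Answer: -3425/187690001 - I/750760004 ≈ -1.8248e-5 - 1.332e-9*I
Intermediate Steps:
I(D, F) = -1 (I(D, F) = -2 + 1 = -1)
V(k, w) = -18 + 2*√(k² + w²)
P(j, C) = -18 (P(j, C) = -18 + 2*√(0² + 0²) = -18 + 2*√(0 + 0) = -18 + 2*√0 = -18 + 2*0 = -18 + 0 = -18)
t(R, s) = 2*I (t(R, s) = √(-1 - 3) = √(-4) = 2*I)
u(r) = 2*r
1/(u(t(1, P(5, 0))) - 54800) = 1/(2*(2*I) - 54800) = 1/(4*I - 54800) = 1/(-54800 + 4*I) = (-54800 - 4*I)/3003040016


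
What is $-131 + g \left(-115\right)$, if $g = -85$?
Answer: $9644$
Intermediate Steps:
$-131 + g \left(-115\right) = -131 - -9775 = -131 + 9775 = 9644$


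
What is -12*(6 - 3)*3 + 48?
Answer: -60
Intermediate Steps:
-12*(6 - 3)*3 + 48 = -36*3 + 48 = -12*9 + 48 = -108 + 48 = -60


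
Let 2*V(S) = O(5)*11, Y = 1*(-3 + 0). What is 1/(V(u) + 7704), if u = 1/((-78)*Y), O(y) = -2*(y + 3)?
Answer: 1/7616 ≈ 0.00013130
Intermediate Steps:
Y = -3 (Y = 1*(-3) = -3)
O(y) = -6 - 2*y (O(y) = -2*(3 + y) = -6 - 2*y)
u = 1/234 (u = 1/(-78*(-3)) = -1/78*(-1/3) = 1/234 ≈ 0.0042735)
V(S) = -88 (V(S) = ((-6 - 2*5)*11)/2 = ((-6 - 10)*11)/2 = (-16*11)/2 = (1/2)*(-176) = -88)
1/(V(u) + 7704) = 1/(-88 + 7704) = 1/7616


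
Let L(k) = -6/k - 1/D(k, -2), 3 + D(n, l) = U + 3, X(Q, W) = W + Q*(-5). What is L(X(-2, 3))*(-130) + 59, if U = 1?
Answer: 249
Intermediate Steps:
X(Q, W) = W - 5*Q
D(n, l) = 1 (D(n, l) = -3 + (1 + 3) = -3 + 4 = 1)
L(k) = -1 - 6/k (L(k) = -6/k - 1/1 = -6/k - 1*1 = -6/k - 1 = -1 - 6/k)
L(X(-2, 3))*(-130) + 59 = ((-6 - (3 - 5*(-2)))/(3 - 5*(-2)))*(-130) + 59 = ((-6 - (3 + 10))/(3 + 10))*(-130) + 59 = ((-6 - 1*13)/13)*(-130) + 59 = ((-6 - 13)/13)*(-130) + 59 = ((1/13)*(-19))*(-130) + 59 = -19/13*(-130) + 59 = 190 + 59 = 249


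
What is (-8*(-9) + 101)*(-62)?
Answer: -10726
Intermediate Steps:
(-8*(-9) + 101)*(-62) = (72 + 101)*(-62) = 173*(-62) = -10726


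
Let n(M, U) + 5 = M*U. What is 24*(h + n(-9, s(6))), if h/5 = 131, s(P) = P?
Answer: 14304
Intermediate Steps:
n(M, U) = -5 + M*U
h = 655 (h = 5*131 = 655)
24*(h + n(-9, s(6))) = 24*(655 + (-5 - 9*6)) = 24*(655 + (-5 - 54)) = 24*(655 - 59) = 24*596 = 14304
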